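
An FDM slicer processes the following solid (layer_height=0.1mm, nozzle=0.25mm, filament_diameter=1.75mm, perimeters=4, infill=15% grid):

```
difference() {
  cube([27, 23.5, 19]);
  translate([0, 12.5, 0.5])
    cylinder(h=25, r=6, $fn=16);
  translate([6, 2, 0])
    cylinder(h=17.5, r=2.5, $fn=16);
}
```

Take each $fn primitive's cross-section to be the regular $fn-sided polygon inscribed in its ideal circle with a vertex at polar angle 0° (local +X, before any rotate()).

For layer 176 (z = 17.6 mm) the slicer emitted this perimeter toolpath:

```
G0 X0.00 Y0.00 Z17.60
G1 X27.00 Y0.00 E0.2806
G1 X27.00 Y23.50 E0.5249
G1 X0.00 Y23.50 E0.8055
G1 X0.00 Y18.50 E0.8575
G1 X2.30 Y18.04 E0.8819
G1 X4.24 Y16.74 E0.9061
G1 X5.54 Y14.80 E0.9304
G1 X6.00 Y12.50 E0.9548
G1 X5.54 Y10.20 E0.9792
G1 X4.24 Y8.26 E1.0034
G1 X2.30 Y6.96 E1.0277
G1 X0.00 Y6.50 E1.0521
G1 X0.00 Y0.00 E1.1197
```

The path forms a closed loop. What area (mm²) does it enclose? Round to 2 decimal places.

Apply the shoelace formula to the sequence of (X, Y) vertices; enclosed area = 579.42 mm².

579.42 mm²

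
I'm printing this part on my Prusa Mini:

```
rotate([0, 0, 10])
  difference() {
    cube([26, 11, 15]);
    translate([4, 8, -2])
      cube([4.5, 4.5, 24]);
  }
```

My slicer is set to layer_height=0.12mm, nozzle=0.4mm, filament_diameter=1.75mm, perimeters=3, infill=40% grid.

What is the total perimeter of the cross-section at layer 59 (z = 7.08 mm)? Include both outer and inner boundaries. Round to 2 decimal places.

At z = 7.08 mm: the cube is present — its section is the full 26×11 rectangle (perimeter 74.00 mm); the cube at (4, 8) (footprint 4.5×4.5) is included at this height (perimeter 18.00 mm); After the difference (first − rest): starting from the 26×11 cube, the 4.5×4.5 cube at (4, 8) partially overlaps it — only the 13.50 mm² overlap (of its 20.25 mm²) is removed, clipping the outline — boundary = 80.00 mm; (whole slice rotated 10° about Z — lengths, areas and connectivity unchanged). Overall, the cross-section is a single solid region. Total boundary length (outer) = 80.00 mm.

80.00 mm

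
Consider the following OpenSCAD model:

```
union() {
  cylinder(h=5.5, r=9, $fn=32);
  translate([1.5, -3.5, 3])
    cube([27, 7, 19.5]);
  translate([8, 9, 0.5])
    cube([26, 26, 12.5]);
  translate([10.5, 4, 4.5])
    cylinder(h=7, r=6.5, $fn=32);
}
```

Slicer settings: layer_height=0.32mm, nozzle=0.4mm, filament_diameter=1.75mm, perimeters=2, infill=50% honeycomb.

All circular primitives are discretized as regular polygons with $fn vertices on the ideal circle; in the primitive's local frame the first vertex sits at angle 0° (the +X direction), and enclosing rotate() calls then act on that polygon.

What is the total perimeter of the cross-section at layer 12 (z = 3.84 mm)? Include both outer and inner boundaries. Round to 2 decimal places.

At z = 3.84 mm: the cylinder: section is a regular 32-gon, circumradius r=9 (perimeter = 2·32·9.000·sin(180°/32) = 56.46 mm); the cube at (1.5, -3.5) (footprint 27×7) is included at this height (perimeter 68.00 mm); the cube at (8, 9) is present — its section is the full 26×26 rectangle (perimeter 104.00 mm); the cylinder at (10.5, 4) is not intersected at this z (z outside [4.5, 11.5]); Taking the union: the regions partially overlap (shared area 50.67 mm²), so the edge portions inside another operand are dropped and the merged outline is re-measured after clipping — boundary = 200.70 mm. Overall, the cross-section has 2 separate islands. Total boundary length (outer) = 200.70 mm.

200.70 mm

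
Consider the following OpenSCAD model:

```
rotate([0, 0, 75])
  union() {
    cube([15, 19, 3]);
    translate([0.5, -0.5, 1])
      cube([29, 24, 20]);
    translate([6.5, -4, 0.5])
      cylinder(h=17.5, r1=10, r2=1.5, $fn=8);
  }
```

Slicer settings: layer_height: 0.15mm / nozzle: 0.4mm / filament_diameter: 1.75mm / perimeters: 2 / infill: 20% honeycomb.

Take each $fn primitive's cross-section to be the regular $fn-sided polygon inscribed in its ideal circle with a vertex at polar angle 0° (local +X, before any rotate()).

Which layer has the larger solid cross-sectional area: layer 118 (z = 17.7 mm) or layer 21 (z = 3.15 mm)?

layer 21 (z = 3.15 mm)

Layer 118 (z = 17.7): the cube is absent (z outside [0, 3]); the 29×24 cube at (0.5, -0.5) contributes its full rectangle (area 696.00 mm²); the cone at (6.5, -4) contributes a regular 8-gon of circumradius 1.646 (interpolated between r1=10 and r2=1.5 at t=0.983) (area = (8/2)·1.646²·sin(360°/8) = 7.66 mm²); Taking the union: the 2 present regions are separate (no shared area or edge), so areas and boundary lengths simply add and each stays a separate island — area = 703.66 mm²; (rotated 75° about Z; rotation is an isometry so areas/perimeters/island counts are preserved). So its area = 703.66 mm². Layer 21 (z = 3.15): the cube does not reach this height (z outside [0, 3]); the cube at (0.5, -0.5) is present — its section is the full 29×24 rectangle (area 696.00 mm²); the cone at (6.5, -4): at t=0.151 of its height the radius interpolates to r₁+(r₂−r₁)t = 8.713, giving a regular 8-gon of that circumradius (area = (8/2)·8.713²·sin(360°/8) = 214.72 mm²); Merging all regions: the regions partially overlap — summed areas 910.72 mm² minus the doubly-counted overlap 49.54 mm² gives 861.17 mm² — area = 861.17 mm²; (whole slice rotated 75° about Z — lengths, areas and connectivity unchanged). So its area = 861.17 mm². Layer 21 is larger (861.17 vs 703.66 mm²).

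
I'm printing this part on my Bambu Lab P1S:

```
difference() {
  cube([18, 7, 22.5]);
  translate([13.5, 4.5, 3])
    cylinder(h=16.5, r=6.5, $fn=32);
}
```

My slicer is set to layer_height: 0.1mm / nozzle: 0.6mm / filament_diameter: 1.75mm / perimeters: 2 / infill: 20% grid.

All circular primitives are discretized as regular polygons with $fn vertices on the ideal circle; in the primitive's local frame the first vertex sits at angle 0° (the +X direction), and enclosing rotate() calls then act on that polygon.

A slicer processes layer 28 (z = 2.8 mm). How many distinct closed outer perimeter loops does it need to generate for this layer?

1

At z = 2.8 mm: the 18×7 cube contributes its full rectangle; the cylinder at (13.5, 4.5) is not intersected at this z (z outside [3, 19.5]); Taking the first minus the rest: none of the subtracted shapes is present at this height, so the 18×7 cube is unchanged — 1 connected region. The result has 1 disconnected region.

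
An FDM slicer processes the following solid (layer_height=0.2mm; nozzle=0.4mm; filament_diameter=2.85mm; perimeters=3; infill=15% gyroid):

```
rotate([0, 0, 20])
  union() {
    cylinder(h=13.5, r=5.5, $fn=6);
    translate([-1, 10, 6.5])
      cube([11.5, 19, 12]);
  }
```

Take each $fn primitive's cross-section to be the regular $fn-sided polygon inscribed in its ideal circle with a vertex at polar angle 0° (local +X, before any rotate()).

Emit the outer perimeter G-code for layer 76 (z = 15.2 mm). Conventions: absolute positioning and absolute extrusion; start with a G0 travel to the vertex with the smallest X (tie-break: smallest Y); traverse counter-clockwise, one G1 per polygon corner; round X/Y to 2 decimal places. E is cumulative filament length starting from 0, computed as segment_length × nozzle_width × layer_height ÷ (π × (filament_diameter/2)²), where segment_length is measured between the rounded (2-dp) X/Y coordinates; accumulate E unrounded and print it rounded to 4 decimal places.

G0 X-10.86 Y26.91 Z15.20
G1 X-4.36 Y9.05 E0.2383
G1 X6.45 Y12.99 E0.3826
G1 X-0.05 Y30.84 E0.6209
G1 X-10.86 Y26.91 E0.7651

At z = 15.2 mm: the cylinder does not reach this height (z outside [0, 13.5]); the 11.5×19 cube at (-1, 10) contributes its full rectangle; Combining (union): only the 11.5×19 cube at (-1, 10) is present, so the union is just that shape — 1 connected region; (rotated 20° about Z; rotation is an isometry so areas/perimeters/island counts are preserved). The outline is a single polygon with 4 vertices. Extrusion per mm of travel: 0.4 × 0.2 / (π × 1.425²) = 0.012540. Accumulating E over each segment gives final E = 0.7651.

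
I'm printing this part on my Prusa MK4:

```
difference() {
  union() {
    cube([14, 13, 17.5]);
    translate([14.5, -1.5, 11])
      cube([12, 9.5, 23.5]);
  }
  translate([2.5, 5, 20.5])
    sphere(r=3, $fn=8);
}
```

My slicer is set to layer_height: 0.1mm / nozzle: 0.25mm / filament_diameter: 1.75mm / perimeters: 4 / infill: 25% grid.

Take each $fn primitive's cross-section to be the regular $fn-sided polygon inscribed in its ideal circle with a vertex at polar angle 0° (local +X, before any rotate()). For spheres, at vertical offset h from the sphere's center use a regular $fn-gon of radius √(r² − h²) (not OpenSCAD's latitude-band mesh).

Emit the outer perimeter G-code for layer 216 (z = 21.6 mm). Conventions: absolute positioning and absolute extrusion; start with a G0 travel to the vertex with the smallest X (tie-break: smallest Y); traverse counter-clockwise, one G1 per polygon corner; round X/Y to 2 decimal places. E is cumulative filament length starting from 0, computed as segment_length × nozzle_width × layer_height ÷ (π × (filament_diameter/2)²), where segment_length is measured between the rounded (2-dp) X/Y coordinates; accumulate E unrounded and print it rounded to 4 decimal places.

G0 X14.50 Y-1.50 Z21.60
G1 X26.50 Y-1.50 E0.1247
G1 X26.50 Y8.00 E0.2235
G1 X14.50 Y8.00 E0.3482
G1 X14.50 Y-1.50 E0.4469

At z = 21.6 mm: the cube does not reach this height (z outside [0, 17.5]); the cube at (14.5, -1.5) is present — its section is the full 12×9.5 rectangle; Merging all regions: only the 12×9.5 cube at (14.5, -1.5) is present, so the union is just that shape — 1 connected region; the sphere at (2.5, 5): section is a regular 8-gon, circumradius = √(r²−h²) = √(3²−1.1²) = 2.791; Subtracting the remaining from the first: starting from that combined region, the r=3 sphere at (2.5, 5) misses the remaining region (no effect) — 1 connected region. The outline is a single polygon with 4 vertices. Extrusion per mm of travel: 0.25 × 0.1 / (π × 0.875²) = 0.010394. Accumulating E over each segment gives final E = 0.4469.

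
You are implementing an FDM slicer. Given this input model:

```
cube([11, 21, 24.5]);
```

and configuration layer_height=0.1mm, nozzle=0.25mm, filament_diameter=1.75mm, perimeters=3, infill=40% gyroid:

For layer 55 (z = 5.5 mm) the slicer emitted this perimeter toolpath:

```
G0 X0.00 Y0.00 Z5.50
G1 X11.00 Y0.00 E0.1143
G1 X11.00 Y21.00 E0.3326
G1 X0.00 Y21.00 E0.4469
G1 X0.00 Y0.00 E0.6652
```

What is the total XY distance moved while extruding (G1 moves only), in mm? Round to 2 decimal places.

64.00 mm

Sum the Euclidean lengths of each G1 segment: total = 64.00 mm.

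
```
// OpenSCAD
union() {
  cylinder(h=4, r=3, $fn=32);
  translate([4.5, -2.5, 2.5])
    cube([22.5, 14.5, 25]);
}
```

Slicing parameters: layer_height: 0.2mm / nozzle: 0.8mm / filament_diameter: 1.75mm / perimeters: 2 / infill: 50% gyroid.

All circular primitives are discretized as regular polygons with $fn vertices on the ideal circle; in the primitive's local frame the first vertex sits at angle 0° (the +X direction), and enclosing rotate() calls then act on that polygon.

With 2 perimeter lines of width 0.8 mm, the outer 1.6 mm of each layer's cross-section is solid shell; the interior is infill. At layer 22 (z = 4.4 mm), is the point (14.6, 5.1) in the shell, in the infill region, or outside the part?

infill

At z = 4.4 mm: the cylinder does not reach this height (z outside [0, 4]); the cube at (4.5, -2.5) (footprint 22.5×14.5) is included at this height; Merging all regions: only the 22.5×14.5 cube at (4.5, -2.5) is present, so the union is just that shape — 1 connected region. Overall, the cross-section is a single solid region. The nearest boundary edge runs (27.00, 12.00)→(4.50, 12.00); distance from the point to it = 6.90 mm. The point is inside the cross-section and 6.90 mm from the nearest boundary — more than the 1.6 mm shell width (2 × 0.8), so it's in the infill interior.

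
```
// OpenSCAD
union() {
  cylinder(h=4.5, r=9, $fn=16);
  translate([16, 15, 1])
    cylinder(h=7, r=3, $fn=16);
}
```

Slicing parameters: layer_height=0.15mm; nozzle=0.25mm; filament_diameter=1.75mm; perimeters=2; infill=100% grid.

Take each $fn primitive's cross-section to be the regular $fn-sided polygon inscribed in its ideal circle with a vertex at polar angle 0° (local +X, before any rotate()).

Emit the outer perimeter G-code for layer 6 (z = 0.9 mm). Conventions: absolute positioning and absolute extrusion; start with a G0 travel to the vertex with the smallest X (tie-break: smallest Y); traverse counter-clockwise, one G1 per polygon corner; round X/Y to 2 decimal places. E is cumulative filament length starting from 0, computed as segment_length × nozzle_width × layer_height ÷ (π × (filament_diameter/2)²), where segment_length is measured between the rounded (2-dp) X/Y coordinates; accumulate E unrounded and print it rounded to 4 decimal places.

At z = 0.9 mm: the r=9 cylinder gives a regular 16-gon of circumradius 9 (constant along its height); the cylinder at (16, 15) does not reach this height (z outside [1, 8]); Combining (union): only the r=9 cylinder is present, so the union is just that shape — 1 connected region. The outline is a single polygon with 16 vertices. Extrusion per mm of travel: 0.25 × 0.15 / (π × 0.875²) = 0.015591. Accumulating E over each segment gives final E = 0.8755.

G0 X-9.00 Y0.00 Z0.90
G1 X-8.31 Y-3.44 E0.0547
G1 X-6.36 Y-6.36 E0.1094
G1 X-3.44 Y-8.31 E0.1642
G1 X0.00 Y-9.00 E0.2189
G1 X3.44 Y-8.31 E0.2736
G1 X6.36 Y-6.36 E0.3283
G1 X8.31 Y-3.44 E0.3831
G1 X9.00 Y0.00 E0.4378
G1 X8.31 Y3.44 E0.4925
G1 X6.36 Y6.36 E0.5472
G1 X3.44 Y8.31 E0.6020
G1 X0.00 Y9.00 E0.6567
G1 X-3.44 Y8.31 E0.7114
G1 X-6.36 Y6.36 E0.7661
G1 X-8.31 Y3.44 E0.8208
G1 X-9.00 Y0.00 E0.8755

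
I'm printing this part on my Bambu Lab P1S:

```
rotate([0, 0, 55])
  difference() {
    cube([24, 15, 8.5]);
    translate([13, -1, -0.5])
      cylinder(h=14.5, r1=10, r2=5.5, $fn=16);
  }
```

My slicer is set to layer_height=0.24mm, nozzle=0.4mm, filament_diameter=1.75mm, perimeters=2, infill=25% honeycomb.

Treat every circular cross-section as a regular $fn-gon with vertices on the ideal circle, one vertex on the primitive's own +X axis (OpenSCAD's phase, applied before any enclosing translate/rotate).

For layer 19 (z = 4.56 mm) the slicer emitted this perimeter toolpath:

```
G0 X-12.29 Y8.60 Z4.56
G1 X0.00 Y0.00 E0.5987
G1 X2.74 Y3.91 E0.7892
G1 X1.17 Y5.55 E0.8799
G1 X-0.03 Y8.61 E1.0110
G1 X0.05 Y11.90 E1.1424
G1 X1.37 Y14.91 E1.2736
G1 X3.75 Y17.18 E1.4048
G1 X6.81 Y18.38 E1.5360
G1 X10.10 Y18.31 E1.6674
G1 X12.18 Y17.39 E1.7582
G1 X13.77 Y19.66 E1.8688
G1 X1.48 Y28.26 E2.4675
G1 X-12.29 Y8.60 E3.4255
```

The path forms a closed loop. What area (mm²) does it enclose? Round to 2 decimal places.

Apply the shoelace formula to the sequence of (X, Y) vertices; enclosed area = 267.92 mm².

267.92 mm²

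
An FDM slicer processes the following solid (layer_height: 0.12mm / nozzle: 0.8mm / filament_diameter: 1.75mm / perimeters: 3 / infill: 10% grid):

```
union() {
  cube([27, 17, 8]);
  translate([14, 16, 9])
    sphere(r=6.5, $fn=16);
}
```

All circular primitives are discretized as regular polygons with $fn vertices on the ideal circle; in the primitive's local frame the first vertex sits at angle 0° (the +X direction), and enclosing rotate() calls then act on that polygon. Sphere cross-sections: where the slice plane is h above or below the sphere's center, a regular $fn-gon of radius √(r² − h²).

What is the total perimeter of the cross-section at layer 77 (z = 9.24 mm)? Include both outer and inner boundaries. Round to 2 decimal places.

At z = 9.24 mm: the cube is absent (z outside [0, 8]); the r=6.5 sphere at (14, 16) contributes a regular 16-gon of circumradius √(6.5²−0.24²) = 6.496 (perimeter = 2·16·6.496·sin(180°/16) = 40.55 mm); Combining (union): only the r=6.5 sphere at (14, 16) is present, so the union is just that shape — boundary = 40.55 mm. Overall, the cross-section is a single solid region. Total boundary length (outer) = 40.55 mm.

40.55 mm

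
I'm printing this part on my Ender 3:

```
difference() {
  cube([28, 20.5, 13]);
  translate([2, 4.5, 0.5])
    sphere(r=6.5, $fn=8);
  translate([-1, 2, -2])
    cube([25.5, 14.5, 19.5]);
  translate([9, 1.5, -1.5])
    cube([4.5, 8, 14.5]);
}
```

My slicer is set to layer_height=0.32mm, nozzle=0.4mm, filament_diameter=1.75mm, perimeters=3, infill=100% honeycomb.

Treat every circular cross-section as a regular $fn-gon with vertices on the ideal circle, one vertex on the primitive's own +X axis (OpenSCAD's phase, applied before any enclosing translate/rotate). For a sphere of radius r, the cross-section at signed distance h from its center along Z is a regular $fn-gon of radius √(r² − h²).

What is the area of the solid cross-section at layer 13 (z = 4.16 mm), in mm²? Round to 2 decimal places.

At z = 4.16 mm: the cube (footprint 28×20.5) is included at this height (area 574.00 mm²); the r=6.5 sphere at (2, 4.5) slices to a regular 8-gon of circumradius 5.372 (√(r²−h²) with h=3.66 from center) (area = (8/2)·5.372²·sin(360°/8) = 81.61 mm²); the cube at (-1, 2) is present — its section is the full 25.5×14.5 rectangle (area 369.75 mm²); the 4.5×8 cube at (9, 1.5) contributes its full rectangle (area 36.00 mm²); After the difference (first − rest): starting from the 28×20.5 cube (574.00 mm²), the r=6.5 sphere at (2, 4.5) partially overlaps it — only the 58.80 mm² overlap (of its 81.61 mm²) is removed, clipping the outline; the 25.5×14.5 cube at (-1, 2) partially overlaps it — only the 307.80 mm² overlap (of its 369.75 mm²) is removed, clipping the outline; the 4.5×8 cube at (9, 1.5) partially overlaps it — only the 2.25 mm² overlap (of its 36.00 mm²) is removed, clipping the outline — area = 205.15 mm². Overall, the cross-section is a single solid region. Net area = 205.15 mm².

205.15 mm²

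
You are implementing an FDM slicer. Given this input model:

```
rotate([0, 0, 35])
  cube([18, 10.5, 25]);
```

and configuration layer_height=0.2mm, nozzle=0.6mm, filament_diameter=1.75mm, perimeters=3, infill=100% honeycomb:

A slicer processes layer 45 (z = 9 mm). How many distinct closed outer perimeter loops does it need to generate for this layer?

1

At z = 9 mm: the cube (footprint 18×10.5) is included at this height; (whole slice rotated 35° about Z — lengths, areas and connectivity unchanged). The result has 1 disconnected region.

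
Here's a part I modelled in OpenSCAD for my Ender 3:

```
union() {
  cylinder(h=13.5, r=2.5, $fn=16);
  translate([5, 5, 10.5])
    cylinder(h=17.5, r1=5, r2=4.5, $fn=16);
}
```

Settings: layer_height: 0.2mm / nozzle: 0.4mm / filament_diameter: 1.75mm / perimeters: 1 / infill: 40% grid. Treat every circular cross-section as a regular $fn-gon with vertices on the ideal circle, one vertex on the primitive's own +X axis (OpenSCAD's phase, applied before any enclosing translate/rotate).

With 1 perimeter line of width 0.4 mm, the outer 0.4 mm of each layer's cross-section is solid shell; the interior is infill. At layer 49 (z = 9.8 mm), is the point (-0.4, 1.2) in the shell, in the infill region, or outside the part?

infill

At z = 9.8 mm: the r=2.5 cylinder contributes a regular 16-gon of circumradius 2.5; the cone at (5, 5) is absent (z outside [10.5, 28]); Merging all regions: only the r=2.5 cylinder is present, so the union is just that shape — 1 connected region. Overall, the cross-section is a single solid region. The nearest boundary edge runs (0.00, 2.50)→(-0.96, 2.31); distance from the point to it = 1.20 mm. The point is inside the cross-section and 1.20 mm from the nearest boundary — more than the 0.4 mm shell width (1 × 0.4), so it's in the infill interior.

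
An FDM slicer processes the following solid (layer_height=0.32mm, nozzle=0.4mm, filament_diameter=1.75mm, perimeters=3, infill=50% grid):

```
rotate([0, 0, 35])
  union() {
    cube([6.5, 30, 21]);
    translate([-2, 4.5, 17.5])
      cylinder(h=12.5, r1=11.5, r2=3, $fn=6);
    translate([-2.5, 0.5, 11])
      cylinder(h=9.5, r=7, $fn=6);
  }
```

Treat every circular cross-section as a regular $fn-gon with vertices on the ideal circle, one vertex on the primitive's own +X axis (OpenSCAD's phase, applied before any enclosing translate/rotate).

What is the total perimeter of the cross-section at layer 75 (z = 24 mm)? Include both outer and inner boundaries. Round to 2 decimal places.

At z = 24 mm: the cube is not intersected at this z (z outside [0, 21]); the cone at (-2, 4.5): at t=0.520 of its height the radius interpolates to r₁+(r₂−r₁)t = 7.080, giving a regular 6-gon of that circumradius (perimeter = 2·6·7.080·sin(180°/6) = 42.48 mm); the cylinder at (-2.5, 0.5) is not intersected at this z (z outside [11, 20.5]); Combining (union): only the cone at (-2, 4.5) is present, so the union is just that shape — boundary = 42.48 mm; (rotated 35° about Z; rotation is an isometry so areas/perimeters/island counts are preserved). Overall, the cross-section is a single solid region. Total boundary length (outer) = 42.48 mm.

42.48 mm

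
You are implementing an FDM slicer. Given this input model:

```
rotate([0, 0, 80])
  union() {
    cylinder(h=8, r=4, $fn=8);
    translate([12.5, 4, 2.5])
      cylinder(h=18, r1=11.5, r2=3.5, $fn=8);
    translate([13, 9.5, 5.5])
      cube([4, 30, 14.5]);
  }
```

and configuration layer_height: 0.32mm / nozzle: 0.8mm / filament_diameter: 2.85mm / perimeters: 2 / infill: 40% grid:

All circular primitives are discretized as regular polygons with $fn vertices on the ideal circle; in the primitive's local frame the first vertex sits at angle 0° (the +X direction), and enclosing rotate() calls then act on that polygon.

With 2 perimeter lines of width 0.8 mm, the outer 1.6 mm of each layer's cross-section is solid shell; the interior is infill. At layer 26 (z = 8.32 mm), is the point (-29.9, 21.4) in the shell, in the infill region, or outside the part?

At z = 8.32 mm: the cylinder is not intersected at this z (z outside [0, 8]); the cone at (12.5, 4): at t=0.323 of its height the radius interpolates to r₁+(r₂−r₁)t = 8.913, giving a regular 8-gon of that circumradius; the 4×30 cube at (13, 9.5) contributes its full rectangle; Combining (union): the regions partially overlap (shared area 9.51 mm²), so overlapping operands fuse into one piece — 1 connected region; (rotated 80° about Z; rotation is an isometry so areas/perimeters/island counts are preserved). Overall, the cross-section is a single solid region. Undo the 80° rotation: the query point maps to (15.883, 33.162) in the un-rotated model frame. The nearest boundary edge runs (17.00, 39.50)→(17.00, 11.05); distance from the point to it = 1.12 mm. The point is inside the cross-section, 1.12 mm from the nearest boundary — within the 1.6 mm shell band (2 × 0.8).

shell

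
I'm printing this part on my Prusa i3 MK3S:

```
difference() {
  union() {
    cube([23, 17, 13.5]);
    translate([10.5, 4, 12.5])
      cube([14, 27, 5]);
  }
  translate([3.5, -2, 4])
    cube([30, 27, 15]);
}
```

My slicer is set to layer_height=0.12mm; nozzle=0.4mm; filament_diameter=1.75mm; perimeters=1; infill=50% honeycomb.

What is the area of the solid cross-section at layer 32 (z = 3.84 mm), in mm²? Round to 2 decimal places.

At z = 3.84 mm: the cube is present — its section is the full 23×17 rectangle (area 391.00 mm²); the cube at (10.5, 4) does not reach this height (z outside [12.5, 17.5]); Combining (union): only the 23×17 cube is present, so the union is just that shape — area = 391.00 mm²; the cube at (3.5, -2) does not reach this height (z outside [4, 19]); After the difference (first − rest): none of the subtracted shapes is present at this height, so the result so far is unchanged — area = 391.00 mm². Overall, the cross-section is a single solid region. Net area = 391.00 mm².

391.00 mm²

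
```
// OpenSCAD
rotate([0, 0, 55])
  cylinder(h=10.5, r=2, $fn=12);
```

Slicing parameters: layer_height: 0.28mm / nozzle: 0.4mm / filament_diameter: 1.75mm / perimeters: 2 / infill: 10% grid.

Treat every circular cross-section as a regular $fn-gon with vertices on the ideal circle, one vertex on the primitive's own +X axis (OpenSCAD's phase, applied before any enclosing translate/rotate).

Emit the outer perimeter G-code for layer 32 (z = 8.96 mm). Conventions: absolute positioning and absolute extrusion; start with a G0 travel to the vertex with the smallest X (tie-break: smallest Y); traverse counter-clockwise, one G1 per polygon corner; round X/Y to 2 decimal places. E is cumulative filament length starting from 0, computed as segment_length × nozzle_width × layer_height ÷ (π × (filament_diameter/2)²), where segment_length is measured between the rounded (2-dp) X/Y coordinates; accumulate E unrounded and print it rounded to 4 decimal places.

G0 X-1.99 Y0.17 Z8.96
G1 X-1.81 Y-0.85 E0.0482
G1 X-1.15 Y-1.64 E0.0962
G1 X-0.17 Y-1.99 E0.1446
G1 X0.85 Y-1.81 E0.1928
G1 X1.64 Y-1.15 E0.2408
G1 X1.99 Y-0.17 E0.2892
G1 X1.81 Y0.85 E0.3375
G1 X1.15 Y1.64 E0.3854
G1 X0.17 Y1.99 E0.4339
G1 X-0.85 Y1.81 E0.4821
G1 X-1.64 Y1.15 E0.5300
G1 X-1.99 Y0.17 E0.5785

At z = 8.96 mm: the r=2 cylinder contributes a regular 12-gon of circumradius 2; (rotated 55° about Z; rotation is an isometry so areas/perimeters/island counts are preserved). The outline is a single polygon with 12 vertices. Extrusion per mm of travel: 0.4 × 0.28 / (π × 0.875²) = 0.046564. Accumulating E over each segment gives final E = 0.5785.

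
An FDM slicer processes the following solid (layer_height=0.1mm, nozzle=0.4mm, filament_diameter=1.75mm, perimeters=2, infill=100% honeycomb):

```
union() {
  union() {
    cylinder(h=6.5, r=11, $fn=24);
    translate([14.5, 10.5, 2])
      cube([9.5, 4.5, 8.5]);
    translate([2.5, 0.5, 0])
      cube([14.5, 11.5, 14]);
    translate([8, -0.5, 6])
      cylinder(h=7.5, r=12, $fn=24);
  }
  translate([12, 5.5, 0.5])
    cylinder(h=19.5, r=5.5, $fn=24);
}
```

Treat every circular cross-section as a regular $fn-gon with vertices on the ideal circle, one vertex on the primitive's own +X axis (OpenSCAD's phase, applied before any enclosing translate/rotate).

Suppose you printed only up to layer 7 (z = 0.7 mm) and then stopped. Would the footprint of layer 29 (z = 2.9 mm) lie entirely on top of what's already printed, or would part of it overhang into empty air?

Compare the two slices. At z = 0.7: the r=11 cylinder contributes a regular 24-gon of circumradius 11 (area = (24/2)·11.000²·sin(360°/24) = 375.81 mm²); the cube at (14.5, 10.5) does not reach this height (z outside [2, 10.5]); the cube at (2.5, 0.5) (footprint 14.5×11.5) is included at this height (area 166.75 mm²); the cylinder at (8, -0.5) does not reach this height (z outside [6, 13.5]); Taking the union: the regions partially overlap — summed areas 542.56 mm² minus the doubly-counted overlap 62.63 mm² gives 479.93 mm² — area = 479.93 mm²; the r=5.5 cylinder at (12, 5.5) gives a regular 24-gon of circumradius 5.5 (constant along its height) (area = (24/2)·5.500²·sin(360°/24) = 93.95 mm²); Taking the union: the regions partially overlap — summed areas 573.88 mm² minus the doubly-counted overlap 91.41 mm² gives 482.46 mm² — area = 482.46 mm². At z = 2.9: the r=11 cylinder contributes a regular 24-gon of circumradius 11 (area = (24/2)·11.000²·sin(360°/24) = 375.81 mm²); the 9.5×4.5 cube at (14.5, 10.5) contributes its full rectangle (area 42.75 mm²); the cube at (2.5, 0.5) (footprint 14.5×11.5) is included at this height (area 166.75 mm²); the cylinder at (8, -0.5) is absent (z outside [6, 13.5]); Merging all regions: the regions partially overlap — summed areas 585.31 mm² minus the doubly-counted overlap 66.38 mm² gives 518.93 mm² — area = 518.93 mm²; the cylinder at (12, 5.5): section is a regular 24-gon, circumradius r=5.5 (area = (24/2)·5.500²·sin(360°/24) = 93.95 mm²); Taking the union: the regions partially overlap — summed areas 612.88 mm² minus the doubly-counted overlap 91.41 mm² gives 521.46 mm² — area = 521.46 mm². Checking containment: at z = 2.9 the cross-section extends beyond the z = 0.7 cross-section by about 39.00 mm².

part overhangs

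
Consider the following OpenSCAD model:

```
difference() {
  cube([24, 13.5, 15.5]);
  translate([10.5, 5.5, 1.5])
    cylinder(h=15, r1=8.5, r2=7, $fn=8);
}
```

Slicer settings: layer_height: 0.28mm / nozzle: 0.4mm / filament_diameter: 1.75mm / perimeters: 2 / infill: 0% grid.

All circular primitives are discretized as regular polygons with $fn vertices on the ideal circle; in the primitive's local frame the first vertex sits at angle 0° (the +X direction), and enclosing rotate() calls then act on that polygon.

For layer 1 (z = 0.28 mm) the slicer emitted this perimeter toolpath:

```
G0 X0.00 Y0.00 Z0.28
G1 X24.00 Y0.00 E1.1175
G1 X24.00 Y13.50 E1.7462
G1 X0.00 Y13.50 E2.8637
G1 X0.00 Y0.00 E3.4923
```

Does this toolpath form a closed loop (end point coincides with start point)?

Start point (G0): (0.00, 0.00). End point (last G1): the path returns to the start — closed.

yes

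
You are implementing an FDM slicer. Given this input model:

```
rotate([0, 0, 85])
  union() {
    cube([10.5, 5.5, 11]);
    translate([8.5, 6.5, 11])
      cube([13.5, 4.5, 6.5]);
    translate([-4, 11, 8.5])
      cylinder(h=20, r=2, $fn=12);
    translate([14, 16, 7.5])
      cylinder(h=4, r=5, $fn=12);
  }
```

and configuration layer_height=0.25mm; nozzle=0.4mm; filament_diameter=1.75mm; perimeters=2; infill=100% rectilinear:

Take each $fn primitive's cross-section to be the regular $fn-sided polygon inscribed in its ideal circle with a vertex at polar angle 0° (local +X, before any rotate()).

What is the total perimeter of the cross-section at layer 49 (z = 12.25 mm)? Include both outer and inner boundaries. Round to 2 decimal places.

48.42 mm

At z = 12.25 mm: the cube is not intersected at this z (z outside [0, 11]); the 13.5×4.5 cube at (8.5, 6.5) contributes its full rectangle (perimeter 36.00 mm); the cylinder at (-4, 11): section is a regular 12-gon, circumradius r=2 (perimeter = 2·12·2.000·sin(180°/12) = 12.42 mm); the cylinder at (14, 16) is not intersected at this z (z outside [7.5, 11.5]); Combining (union): the 2 present regions are separate (no shared area or edge), so areas and boundary lengths simply add and each stays a separate island — boundary = 48.42 mm; (rotated 85° about Z; rotation is an isometry so areas/perimeters/island counts are preserved). Overall, the cross-section has 2 separate islands. Total boundary length (outer) = 48.42 mm.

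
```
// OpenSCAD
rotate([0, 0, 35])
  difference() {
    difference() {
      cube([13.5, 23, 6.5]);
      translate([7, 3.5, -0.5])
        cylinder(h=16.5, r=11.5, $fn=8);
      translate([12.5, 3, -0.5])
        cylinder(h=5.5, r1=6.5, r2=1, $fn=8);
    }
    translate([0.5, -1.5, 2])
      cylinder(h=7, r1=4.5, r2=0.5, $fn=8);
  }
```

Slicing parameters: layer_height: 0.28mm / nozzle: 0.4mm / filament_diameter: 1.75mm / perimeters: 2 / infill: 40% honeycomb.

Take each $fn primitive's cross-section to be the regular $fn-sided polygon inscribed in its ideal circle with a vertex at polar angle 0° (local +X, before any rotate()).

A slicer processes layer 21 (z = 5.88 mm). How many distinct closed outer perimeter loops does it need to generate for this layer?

1

At z = 5.88 mm: the cube (footprint 13.5×23) is included at this height; the r=11.5 cylinder at (7, 3.5) gives a regular 8-gon of circumradius 11.5 (constant along its height); the cone at (12.5, 3) does not reach this height (z outside [-0.5, 5]); After the difference (first − rest): starting from the 13.5×23 cube, the r=11.5 cylinder at (7, 3.5) partially overlaps it — only the 183.60 mm² overlap (of its 374.06 mm²) is removed, clipping the outline — 1 connected region; the cone at (0.5, -1.5) contributes a regular 8-gon of circumradius 2.283 (interpolated between r1=4.5 and r2=0.5 at t=0.554); Taking the first minus the rest: starting from that combined region, the cone at (0.5, -1.5) misses the remaining region (no effect) — 1 connected region; (whole slice rotated 35° about Z — lengths, areas and connectivity unchanged). The result has 1 disconnected region.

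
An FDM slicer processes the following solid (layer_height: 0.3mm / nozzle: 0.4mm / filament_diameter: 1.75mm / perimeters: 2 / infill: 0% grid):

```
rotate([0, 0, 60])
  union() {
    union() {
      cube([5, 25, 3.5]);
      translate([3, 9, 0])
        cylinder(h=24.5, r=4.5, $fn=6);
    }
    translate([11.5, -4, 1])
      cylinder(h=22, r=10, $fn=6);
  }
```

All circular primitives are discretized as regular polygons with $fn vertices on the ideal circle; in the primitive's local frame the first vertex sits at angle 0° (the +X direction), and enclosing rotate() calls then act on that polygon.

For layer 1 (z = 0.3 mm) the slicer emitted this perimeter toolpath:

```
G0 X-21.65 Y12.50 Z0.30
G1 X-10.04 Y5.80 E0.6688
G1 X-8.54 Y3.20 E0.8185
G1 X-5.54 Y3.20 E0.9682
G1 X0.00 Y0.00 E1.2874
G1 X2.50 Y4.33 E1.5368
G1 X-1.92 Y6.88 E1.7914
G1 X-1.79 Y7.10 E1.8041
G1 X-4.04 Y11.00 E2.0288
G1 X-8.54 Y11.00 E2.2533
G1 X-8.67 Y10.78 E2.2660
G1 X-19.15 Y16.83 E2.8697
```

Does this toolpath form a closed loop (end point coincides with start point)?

Start point (G0): (-21.65, 12.50). End point (last G1): the path does not return to the start — open.

no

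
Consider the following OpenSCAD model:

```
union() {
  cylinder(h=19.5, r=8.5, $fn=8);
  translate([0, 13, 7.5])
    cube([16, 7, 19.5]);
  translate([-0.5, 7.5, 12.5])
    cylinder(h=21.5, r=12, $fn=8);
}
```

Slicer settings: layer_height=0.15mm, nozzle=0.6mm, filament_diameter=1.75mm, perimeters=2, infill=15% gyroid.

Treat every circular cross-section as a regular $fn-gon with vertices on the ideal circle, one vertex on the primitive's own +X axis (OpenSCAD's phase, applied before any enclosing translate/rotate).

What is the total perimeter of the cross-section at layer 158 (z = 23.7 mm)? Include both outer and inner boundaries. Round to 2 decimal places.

92.09 mm

At z = 23.7 mm: the cylinder does not reach this height (z outside [0, 19.5]); the 16×7 cube at (0, 13) contributes its full rectangle (perimeter 46.00 mm); the cylinder at (-0.5, 7.5): section is a regular 8-gon, circumradius r=12 (perimeter = 2·8·12.000·sin(180°/8) = 73.48 mm); Merging all regions: the regions partially overlap (shared area 38.89 mm²), so the edge portions inside another operand are dropped and the merged outline is re-measured after clipping — boundary = 92.09 mm. Overall, the cross-section is a single solid region. Total boundary length (outer) = 92.09 mm.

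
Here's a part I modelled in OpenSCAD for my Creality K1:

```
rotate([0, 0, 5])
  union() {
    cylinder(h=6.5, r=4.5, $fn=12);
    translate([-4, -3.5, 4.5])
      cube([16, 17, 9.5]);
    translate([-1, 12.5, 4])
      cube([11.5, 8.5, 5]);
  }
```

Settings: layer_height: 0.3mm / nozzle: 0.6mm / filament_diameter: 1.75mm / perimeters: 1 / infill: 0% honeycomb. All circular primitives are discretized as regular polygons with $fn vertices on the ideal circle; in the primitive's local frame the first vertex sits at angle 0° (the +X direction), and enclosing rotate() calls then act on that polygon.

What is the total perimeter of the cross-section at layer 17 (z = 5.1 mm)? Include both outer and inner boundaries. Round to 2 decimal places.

At z = 5.1 mm: the r=4.5 cylinder contributes a regular 12-gon of circumradius 4.5 (perimeter = 2·12·4.500·sin(180°/12) = 27.95 mm); the cube at (-4, -3.5) is present — its section is the full 16×17 rectangle (perimeter 66.00 mm); the 11.5×8.5 cube at (-1, 12.5) contributes its full rectangle (perimeter 40.00 mm); Taking the union: the regions partially overlap (shared area 68.02 mm²), so the edge portions inside another operand are dropped and the merged outline is re-measured after clipping — boundary = 81.62 mm; (whole slice rotated 5° about Z — lengths, areas and connectivity unchanged). Overall, the cross-section is a single solid region. Total boundary length (outer) = 81.62 mm.

81.62 mm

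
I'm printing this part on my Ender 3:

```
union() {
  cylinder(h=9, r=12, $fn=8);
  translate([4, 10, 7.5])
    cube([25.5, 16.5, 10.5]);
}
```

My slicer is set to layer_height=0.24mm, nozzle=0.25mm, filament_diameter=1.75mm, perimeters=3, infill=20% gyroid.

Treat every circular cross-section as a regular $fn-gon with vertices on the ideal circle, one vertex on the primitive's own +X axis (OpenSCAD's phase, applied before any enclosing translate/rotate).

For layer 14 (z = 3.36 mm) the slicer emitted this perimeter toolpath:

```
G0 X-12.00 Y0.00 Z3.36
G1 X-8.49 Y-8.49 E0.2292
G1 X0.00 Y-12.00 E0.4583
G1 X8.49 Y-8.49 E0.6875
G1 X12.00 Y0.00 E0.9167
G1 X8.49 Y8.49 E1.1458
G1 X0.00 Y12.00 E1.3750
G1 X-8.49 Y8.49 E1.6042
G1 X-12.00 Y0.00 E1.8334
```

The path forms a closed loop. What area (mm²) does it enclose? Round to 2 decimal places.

407.52 mm²

Apply the shoelace formula to the sequence of (X, Y) vertices; enclosed area = 407.52 mm².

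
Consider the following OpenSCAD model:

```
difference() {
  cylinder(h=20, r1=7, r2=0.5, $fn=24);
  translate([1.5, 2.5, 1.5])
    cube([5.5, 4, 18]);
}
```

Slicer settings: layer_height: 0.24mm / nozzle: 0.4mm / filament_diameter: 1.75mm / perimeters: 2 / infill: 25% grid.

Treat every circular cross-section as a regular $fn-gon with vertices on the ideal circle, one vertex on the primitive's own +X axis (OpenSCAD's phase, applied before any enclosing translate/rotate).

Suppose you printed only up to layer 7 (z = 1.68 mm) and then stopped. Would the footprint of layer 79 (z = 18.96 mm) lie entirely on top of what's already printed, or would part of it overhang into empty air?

Compare the two slices. At z = 1.68: the cone contributes a regular 24-gon of circumradius 6.454 (interpolated between r1=7 and r2=0.5 at t=0.084) (area = (24/2)·6.454²·sin(360°/24) = 129.37 mm²); the 5.5×4 cube at (1.5, 2.5) contributes its full rectangle (area 22.00 mm²); Taking the first minus the rest: starting from the cone (129.37 mm²), the 5.5×4 cube at (1.5, 2.5) partially overlaps it — only the 10.93 mm² overlap (of its 22.00 mm²) is removed, clipping the outline — area = 118.44 mm². At z = 18.96: the cone contributes a regular 24-gon of circumradius 0.838 (interpolated between r1=7 and r2=0.5 at t=0.948) (area = (24/2)·0.838²·sin(360°/24) = 2.18 mm²); the 5.5×4 cube at (1.5, 2.5) contributes its full rectangle (area 22.00 mm²); Taking the first minus the rest: starting from the cone (2.18 mm²), the 5.5×4 cube at (1.5, 2.5) misses the remaining region (no effect) — area = 2.18 mm². Checking containment: the cross-section at z = 18.96 is a subset of the cross-section at z = 1.68.

entirely on top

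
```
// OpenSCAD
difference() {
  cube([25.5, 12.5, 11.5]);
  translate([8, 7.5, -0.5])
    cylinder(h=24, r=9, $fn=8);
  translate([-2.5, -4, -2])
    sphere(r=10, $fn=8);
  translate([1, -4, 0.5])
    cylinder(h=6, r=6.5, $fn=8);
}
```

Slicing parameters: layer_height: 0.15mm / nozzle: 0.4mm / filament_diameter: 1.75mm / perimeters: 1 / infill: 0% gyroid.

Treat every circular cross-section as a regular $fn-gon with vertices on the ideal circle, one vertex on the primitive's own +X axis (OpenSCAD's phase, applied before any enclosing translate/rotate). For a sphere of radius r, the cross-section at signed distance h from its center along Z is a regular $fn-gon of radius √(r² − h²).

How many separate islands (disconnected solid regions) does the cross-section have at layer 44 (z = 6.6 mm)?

3

At z = 6.6 mm: the cube (footprint 25.5×12.5) is included at this height; the r=9 cylinder at (8, 7.5) contributes a regular 8-gon of circumradius 9; the sphere at (-2.5, -4): section is a regular 8-gon, circumradius = √(r²−h²) = √(10²−8.6²) = 5.103; the cylinder at (1, -4) is not intersected at this z (z outside [0.5, 6.5]); After the difference (first − rest): starting from the 25.5×12.5 cube, the r=9 cylinder at (8, 7.5) partially overlaps it — only the 186.35 mm² overlap (of its 229.10 mm²) is removed, clipping the outline; the r=10 sphere at (-2.5, -4) partially overlaps it — only the 0.01 mm² overlap (of its 73.65 mm²) is removed, clipping the outline — 3 connected regions. Overall, the cross-section has 3 separate islands. Island count = 3.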